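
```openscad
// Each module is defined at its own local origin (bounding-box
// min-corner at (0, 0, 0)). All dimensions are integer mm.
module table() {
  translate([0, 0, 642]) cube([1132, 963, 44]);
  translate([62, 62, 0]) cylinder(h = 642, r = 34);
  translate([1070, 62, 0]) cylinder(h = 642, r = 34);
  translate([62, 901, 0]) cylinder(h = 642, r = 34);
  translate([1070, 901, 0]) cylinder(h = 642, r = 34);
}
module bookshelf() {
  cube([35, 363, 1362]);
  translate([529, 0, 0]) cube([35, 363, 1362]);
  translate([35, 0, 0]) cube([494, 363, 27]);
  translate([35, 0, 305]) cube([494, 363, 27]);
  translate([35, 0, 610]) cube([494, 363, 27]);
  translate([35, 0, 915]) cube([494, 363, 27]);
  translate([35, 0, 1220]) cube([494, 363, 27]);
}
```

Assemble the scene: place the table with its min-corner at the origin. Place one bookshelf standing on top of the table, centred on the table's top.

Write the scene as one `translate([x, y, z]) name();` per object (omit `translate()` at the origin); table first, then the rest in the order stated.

table();
translate([284, 300, 686]) bookshelf();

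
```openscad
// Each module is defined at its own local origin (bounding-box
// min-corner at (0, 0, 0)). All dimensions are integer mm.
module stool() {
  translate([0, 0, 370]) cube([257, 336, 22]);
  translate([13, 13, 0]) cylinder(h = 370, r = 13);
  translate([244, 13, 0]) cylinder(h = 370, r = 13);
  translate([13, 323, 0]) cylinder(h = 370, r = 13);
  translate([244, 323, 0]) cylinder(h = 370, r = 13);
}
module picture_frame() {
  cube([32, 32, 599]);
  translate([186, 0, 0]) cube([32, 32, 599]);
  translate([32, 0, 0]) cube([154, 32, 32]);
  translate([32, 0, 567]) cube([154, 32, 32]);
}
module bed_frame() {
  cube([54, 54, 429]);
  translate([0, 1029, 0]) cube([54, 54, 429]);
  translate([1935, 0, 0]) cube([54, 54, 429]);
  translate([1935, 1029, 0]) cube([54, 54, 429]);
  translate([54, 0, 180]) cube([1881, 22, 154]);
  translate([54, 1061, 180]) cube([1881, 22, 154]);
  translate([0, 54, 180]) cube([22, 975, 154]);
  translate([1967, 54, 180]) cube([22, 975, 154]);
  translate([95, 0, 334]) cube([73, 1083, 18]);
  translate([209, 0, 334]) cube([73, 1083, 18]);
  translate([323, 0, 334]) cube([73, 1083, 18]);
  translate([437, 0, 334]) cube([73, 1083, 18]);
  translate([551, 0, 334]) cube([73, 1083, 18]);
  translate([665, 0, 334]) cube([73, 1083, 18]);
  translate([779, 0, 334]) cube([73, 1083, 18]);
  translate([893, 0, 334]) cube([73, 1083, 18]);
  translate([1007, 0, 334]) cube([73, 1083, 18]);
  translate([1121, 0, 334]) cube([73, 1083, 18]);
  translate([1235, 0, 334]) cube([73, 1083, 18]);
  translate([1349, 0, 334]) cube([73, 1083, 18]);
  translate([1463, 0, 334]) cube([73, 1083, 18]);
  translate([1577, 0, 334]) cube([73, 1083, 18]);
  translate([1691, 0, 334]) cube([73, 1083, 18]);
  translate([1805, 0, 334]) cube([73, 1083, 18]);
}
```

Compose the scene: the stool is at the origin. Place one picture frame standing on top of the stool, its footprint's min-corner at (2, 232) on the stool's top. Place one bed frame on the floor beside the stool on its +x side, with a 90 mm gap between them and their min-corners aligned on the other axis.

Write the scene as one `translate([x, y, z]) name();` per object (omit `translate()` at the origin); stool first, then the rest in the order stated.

stool();
translate([2, 232, 392]) picture_frame();
translate([347, 0, 0]) bed_frame();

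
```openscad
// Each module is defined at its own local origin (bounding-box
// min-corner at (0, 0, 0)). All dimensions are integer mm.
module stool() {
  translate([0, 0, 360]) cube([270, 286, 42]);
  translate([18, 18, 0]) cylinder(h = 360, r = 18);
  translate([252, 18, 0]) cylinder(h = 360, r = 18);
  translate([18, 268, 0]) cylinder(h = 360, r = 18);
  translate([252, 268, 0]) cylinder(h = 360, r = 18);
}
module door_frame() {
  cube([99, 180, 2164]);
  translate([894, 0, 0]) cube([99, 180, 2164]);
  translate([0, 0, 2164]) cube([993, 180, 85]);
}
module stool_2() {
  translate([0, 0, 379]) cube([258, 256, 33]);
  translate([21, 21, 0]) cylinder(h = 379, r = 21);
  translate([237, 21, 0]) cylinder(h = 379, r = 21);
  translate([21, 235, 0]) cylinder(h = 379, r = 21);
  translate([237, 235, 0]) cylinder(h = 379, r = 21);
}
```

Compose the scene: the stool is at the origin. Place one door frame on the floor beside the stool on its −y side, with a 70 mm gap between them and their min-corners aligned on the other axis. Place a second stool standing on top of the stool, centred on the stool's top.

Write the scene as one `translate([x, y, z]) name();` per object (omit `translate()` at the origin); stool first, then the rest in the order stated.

stool();
translate([0, -250, 0]) door_frame();
translate([6, 15, 402]) stool_2();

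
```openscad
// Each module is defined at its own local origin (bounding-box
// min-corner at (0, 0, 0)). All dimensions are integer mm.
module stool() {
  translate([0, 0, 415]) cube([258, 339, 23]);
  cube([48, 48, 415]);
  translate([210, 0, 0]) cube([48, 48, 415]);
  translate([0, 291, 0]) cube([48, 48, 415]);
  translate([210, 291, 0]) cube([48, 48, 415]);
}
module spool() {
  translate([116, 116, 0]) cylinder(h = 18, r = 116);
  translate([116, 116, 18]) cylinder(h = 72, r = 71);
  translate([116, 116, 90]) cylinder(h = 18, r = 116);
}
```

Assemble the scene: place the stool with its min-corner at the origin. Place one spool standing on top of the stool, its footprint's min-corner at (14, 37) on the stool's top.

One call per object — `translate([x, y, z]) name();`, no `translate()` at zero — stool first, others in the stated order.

stool();
translate([14, 37, 438]) spool();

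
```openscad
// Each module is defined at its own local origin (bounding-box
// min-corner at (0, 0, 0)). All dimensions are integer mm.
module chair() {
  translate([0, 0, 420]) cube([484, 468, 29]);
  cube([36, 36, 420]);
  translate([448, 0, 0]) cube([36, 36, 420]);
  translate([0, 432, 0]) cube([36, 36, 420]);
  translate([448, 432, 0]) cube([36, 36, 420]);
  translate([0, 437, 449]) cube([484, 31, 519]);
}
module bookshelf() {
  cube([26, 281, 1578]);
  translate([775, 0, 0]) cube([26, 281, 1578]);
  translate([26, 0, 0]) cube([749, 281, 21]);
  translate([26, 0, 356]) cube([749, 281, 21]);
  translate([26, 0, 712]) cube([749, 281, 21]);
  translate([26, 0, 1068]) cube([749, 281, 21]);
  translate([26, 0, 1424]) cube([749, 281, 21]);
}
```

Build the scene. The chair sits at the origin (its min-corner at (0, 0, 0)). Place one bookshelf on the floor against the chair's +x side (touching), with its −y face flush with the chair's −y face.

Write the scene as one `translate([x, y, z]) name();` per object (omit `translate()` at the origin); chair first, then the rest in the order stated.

chair();
translate([484, 0, 0]) bookshelf();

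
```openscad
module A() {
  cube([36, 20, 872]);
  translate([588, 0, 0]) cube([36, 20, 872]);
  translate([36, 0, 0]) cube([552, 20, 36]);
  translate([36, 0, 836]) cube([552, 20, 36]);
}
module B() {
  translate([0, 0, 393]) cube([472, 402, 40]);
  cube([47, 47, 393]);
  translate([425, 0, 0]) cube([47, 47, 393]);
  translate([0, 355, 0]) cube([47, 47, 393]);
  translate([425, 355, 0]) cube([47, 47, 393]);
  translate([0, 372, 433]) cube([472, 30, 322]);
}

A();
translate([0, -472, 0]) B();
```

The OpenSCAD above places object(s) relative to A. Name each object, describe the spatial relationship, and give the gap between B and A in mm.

The chair's nearest face is 70 mm from the picture frame's −y face.

A is a picture frame. B is a chair. The chair is on the floor beside the picture frame on its −y side. The gap between the chair and the picture frame is 70 mm.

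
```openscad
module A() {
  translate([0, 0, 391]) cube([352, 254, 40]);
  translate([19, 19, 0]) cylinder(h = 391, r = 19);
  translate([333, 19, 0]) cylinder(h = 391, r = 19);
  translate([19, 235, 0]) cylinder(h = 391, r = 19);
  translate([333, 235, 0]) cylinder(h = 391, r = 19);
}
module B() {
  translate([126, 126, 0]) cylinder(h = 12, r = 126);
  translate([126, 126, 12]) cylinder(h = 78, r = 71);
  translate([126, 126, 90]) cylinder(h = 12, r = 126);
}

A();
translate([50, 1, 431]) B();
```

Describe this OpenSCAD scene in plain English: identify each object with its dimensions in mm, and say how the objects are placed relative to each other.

A is a simple wooden stool: a rectangular seat 352 mm (x) by 254 mm (y), 40 mm thick, top face at z = 431 mm, on four round legs, each 38 mm in diameter. The legs rest on z = 0, each leg's axis is inset half a diameter from the nearest pair of seat edges (so the leg's bounding box is flush with the corner).

B is a spool: two coaxial disc flanges of radius 126 mm and thickness 12 mm, joined by a core cylinder of radius 71 mm and height 78 mm. The lower flange rests on z = 0 and the three cylinders share a vertical axis.

The spool is on top of the stool, centred.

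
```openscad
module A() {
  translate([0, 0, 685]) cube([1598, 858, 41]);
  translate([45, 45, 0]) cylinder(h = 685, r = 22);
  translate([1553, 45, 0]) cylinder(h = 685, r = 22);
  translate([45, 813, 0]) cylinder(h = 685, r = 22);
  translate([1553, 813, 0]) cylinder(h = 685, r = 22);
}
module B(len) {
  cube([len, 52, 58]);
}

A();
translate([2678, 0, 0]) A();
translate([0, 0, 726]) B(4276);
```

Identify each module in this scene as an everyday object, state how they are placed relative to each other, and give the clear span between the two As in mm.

A is a table. B is a beam. A beam spans the tops of two tables. The clear span between the two tables is 1080 mm.

Second table starts at x = 2678; first ends at x = 1598; clear span = 2678 − 1598 = 1080 mm.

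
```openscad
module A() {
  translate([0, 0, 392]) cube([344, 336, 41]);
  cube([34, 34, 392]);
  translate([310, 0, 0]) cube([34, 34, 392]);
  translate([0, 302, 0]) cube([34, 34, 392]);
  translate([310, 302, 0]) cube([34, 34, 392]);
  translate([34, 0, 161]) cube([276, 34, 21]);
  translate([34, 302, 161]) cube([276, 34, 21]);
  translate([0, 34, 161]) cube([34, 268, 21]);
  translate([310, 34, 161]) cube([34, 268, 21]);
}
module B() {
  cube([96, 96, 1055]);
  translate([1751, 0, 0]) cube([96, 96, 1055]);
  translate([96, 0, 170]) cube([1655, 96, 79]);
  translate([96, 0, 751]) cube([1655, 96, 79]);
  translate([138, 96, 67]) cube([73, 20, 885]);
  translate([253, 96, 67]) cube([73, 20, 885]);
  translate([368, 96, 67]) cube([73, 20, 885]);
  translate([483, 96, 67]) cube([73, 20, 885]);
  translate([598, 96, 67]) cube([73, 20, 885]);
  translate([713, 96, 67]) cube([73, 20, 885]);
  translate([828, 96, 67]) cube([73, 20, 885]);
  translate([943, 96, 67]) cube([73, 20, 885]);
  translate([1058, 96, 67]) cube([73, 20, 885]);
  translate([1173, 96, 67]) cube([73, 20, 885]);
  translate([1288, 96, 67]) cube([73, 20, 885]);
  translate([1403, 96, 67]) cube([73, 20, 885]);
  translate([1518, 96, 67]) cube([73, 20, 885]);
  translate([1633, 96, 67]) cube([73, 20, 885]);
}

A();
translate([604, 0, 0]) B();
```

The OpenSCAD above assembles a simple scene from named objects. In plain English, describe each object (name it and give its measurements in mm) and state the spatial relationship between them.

A is a four-legged stool. The seat is 344×336 mm, 41 mm thick, top at z = 433 mm. It stands on four square legs, each 34×34 mm in cross-section, from z = 0 to the seat underside, each flush with a corner of the seat. Four stretchers, 34 mm wide and 21 mm tall, connect adjacent legs with their undersides at z = 161 mm, each running between the inner faces of the legs it joins and aligned with the legs' outer faces on the other axis.

B is a fence section. Two 96×96 mm posts, 1055 mm tall, stand on the floor with a clear span of 1655 mm between their inner faces. Two horizontal rails of 96×79 mm section span the gap between the posts with their undersides at z = 170 mm and z = 751 mm, flush with the posts' −y face. 14 pickets, each 73 mm wide, 20 mm thick and 885 mm tall, are fixed to the +y face of the rails with their bottoms at z = 67 mm, evenly spaced across the span with equal gaps (rounded down to the nearest mm) at the −x end and between each pair — any rounding remainder accumulates at the +x end.

The fence section is on the floor beside the stool on its +x side.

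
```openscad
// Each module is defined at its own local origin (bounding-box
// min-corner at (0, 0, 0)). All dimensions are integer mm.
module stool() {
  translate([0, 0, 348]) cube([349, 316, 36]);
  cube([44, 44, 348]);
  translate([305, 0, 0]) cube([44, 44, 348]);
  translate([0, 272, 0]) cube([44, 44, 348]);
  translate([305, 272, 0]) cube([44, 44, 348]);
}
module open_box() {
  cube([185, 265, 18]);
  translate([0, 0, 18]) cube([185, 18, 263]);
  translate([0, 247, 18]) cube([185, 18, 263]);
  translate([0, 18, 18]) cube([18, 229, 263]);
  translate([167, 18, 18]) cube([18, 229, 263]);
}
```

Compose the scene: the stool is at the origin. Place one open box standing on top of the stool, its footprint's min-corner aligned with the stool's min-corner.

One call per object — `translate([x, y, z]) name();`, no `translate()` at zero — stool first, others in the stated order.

stool();
translate([0, 0, 384]) open_box();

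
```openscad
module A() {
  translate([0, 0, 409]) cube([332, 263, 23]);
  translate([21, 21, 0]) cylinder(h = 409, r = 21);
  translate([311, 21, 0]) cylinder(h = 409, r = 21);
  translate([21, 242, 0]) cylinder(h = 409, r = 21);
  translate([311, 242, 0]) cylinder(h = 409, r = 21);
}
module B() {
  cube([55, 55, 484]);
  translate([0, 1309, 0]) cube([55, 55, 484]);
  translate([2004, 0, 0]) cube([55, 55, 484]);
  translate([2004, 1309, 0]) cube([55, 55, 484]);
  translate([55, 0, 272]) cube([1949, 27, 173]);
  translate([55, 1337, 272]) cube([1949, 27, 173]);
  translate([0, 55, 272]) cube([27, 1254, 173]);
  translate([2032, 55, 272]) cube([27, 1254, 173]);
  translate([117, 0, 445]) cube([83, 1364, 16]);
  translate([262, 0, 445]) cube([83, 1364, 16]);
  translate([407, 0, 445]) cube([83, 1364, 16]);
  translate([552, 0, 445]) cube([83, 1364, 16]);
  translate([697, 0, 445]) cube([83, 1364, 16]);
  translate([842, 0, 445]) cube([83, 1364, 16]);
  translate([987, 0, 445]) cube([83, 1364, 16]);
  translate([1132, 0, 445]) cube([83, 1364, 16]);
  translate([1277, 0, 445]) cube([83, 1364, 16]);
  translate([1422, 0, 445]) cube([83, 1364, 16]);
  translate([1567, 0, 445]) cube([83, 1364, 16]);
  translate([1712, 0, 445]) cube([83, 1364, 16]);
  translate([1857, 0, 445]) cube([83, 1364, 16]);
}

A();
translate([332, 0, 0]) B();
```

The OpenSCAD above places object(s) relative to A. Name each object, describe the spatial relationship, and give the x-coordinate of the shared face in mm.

The stool's +x face and the bed frame's −x face are both at x = 332 mm.

A is a stool. B is a bed frame. The bed frame is against the stool's +x side, with their −y faces flush. The x-coordinate of the shared face is 332 mm.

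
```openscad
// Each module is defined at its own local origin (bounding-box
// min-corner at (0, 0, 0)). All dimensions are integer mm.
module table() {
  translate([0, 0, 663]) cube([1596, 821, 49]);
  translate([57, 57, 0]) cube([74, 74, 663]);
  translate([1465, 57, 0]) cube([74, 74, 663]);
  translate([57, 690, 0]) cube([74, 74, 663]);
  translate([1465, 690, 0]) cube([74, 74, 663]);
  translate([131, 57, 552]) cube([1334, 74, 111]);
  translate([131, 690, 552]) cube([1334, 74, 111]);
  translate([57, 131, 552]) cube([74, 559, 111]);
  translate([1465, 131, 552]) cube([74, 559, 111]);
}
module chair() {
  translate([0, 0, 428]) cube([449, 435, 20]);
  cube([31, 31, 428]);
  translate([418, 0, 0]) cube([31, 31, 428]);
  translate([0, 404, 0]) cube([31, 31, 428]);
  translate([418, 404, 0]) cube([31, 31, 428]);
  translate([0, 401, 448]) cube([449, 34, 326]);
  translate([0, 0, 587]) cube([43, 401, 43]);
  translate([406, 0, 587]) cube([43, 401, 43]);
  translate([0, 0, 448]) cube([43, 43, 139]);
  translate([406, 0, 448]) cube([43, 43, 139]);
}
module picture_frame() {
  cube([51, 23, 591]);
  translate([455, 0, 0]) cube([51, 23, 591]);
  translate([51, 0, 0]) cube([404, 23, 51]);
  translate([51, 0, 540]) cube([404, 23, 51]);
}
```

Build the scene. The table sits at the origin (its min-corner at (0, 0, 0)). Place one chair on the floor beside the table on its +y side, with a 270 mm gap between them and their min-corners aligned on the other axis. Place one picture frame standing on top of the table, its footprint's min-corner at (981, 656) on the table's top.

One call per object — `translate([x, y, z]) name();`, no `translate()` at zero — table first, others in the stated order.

table();
translate([0, 1091, 0]) chair();
translate([981, 656, 712]) picture_frame();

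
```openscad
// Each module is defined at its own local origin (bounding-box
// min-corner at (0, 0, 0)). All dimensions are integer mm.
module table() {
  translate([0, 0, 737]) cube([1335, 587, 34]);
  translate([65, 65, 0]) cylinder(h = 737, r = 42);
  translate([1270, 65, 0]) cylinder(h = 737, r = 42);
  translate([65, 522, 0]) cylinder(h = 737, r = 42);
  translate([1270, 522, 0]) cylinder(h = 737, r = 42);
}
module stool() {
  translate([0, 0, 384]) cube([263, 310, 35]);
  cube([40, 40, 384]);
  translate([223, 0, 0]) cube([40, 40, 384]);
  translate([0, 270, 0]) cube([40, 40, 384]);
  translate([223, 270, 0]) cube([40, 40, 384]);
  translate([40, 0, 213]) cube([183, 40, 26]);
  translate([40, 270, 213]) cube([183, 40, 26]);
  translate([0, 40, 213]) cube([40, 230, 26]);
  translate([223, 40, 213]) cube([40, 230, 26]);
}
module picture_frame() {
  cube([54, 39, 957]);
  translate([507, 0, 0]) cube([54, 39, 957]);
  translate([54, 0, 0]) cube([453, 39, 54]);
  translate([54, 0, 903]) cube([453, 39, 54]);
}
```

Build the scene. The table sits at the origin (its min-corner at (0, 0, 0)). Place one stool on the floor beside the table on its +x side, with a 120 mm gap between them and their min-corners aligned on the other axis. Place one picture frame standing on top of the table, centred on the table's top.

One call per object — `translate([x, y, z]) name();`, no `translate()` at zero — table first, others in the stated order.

table();
translate([1455, 0, 0]) stool();
translate([387, 274, 771]) picture_frame();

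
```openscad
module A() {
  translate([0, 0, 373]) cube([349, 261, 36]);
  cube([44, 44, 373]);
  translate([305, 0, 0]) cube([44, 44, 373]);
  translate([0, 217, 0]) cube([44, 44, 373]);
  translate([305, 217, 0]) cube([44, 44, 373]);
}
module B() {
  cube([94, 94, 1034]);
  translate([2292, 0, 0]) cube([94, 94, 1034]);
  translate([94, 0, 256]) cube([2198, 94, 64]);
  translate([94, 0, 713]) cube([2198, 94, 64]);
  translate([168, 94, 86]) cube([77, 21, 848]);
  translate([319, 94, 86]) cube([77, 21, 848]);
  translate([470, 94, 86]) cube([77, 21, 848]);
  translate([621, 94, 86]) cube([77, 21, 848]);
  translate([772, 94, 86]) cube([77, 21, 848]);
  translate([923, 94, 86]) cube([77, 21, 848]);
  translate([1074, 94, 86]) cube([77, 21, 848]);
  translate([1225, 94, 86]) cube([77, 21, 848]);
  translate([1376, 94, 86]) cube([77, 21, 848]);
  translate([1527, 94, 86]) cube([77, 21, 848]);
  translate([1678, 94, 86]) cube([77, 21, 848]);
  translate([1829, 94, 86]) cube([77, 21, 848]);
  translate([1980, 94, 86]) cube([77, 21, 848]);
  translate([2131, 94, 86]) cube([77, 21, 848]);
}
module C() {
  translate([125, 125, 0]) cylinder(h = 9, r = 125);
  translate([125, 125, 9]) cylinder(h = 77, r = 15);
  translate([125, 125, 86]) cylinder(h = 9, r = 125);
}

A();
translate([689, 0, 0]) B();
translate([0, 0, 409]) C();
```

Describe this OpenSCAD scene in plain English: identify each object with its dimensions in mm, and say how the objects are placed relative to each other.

A is a simple wooden stool: a rectangular seat 349 mm (x) by 261 mm (y), 36 mm thick, top face at z = 409 mm, on four square legs, each 44×44 mm in cross-section. The legs rest on z = 0, each flush with a corner of the seat.

B is a fence section. Two 94×94 mm posts, 1034 mm tall, stand on the floor with a clear span of 2198 mm between their inner faces. Two horizontal rails of 94×64 mm section span the gap between the posts with their undersides at z = 256 mm and z = 713 mm, flush with the posts' −y face. 14 pickets, each 77 mm wide, 21 mm thick and 848 mm tall, are fixed to the +y face of the rails with their bottoms at z = 86 mm, evenly spaced across the span with equal gaps (rounded down to the nearest mm) at the −x end and between each pair — any rounding remainder accumulates at the +x end.

C is a spool: two coaxial disc flanges of radius 125 mm and thickness 9 mm, joined by a core cylinder of radius 15 mm and height 77 mm. The lower flange rests on z = 0 and the three cylinders share a vertical axis.

The fence section is on the floor beside the stool on its +x side. The spool is on top of the stool.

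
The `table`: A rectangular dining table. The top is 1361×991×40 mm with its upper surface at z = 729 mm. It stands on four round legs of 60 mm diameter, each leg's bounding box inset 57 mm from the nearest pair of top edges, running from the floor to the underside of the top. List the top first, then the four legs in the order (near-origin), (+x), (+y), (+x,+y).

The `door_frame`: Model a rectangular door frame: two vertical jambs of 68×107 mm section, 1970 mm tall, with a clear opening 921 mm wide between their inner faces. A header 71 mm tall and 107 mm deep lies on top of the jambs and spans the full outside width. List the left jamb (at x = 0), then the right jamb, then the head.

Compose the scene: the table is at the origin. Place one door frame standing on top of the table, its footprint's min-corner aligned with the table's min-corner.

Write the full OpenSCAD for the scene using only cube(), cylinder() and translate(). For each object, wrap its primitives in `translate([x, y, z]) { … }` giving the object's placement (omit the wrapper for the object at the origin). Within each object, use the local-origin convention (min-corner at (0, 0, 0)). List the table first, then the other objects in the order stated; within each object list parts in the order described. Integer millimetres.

translate([0, 0, 689]) cube([1361, 991, 40]);
translate([87, 87, 0]) cylinder(h = 689, r = 30);
translate([1274, 87, 0]) cylinder(h = 689, r = 30);
translate([87, 904, 0]) cylinder(h = 689, r = 30);
translate([1274, 904, 0]) cylinder(h = 689, r = 30);
translate([0, 0, 729]) {
  cube([68, 107, 1970]);
  translate([989, 0, 0]) cube([68, 107, 1970]);
  translate([0, 0, 1970]) cube([1057, 107, 71]);
}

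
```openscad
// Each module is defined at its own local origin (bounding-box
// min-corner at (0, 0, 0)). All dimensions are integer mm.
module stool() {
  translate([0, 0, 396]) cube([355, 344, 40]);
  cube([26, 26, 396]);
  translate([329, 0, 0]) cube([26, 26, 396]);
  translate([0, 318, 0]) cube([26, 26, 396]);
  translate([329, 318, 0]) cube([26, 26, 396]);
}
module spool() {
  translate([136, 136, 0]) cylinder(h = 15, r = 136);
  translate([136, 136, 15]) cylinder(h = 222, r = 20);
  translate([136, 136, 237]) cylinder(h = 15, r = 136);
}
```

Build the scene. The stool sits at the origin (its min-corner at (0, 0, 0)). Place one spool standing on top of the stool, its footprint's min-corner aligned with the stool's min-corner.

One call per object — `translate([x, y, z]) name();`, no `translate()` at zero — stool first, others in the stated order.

stool();
translate([0, 0, 436]) spool();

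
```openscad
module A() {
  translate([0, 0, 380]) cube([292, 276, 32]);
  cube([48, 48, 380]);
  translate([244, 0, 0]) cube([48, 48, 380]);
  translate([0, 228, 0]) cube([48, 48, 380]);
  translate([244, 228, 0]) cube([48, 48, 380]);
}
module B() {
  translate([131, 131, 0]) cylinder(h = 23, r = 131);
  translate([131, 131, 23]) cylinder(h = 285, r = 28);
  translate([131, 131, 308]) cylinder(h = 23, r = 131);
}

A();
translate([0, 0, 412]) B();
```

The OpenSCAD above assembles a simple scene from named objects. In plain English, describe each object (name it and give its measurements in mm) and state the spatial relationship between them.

A is a simple wooden stool: a rectangular seat 292 mm (x) by 276 mm (y), 32 mm thick, top face at z = 412 mm, on four square legs, each 48×48 mm in cross-section. The legs rest on z = 0, each flush with a corner of the seat.

B is a spool: two coaxial disc flanges of radius 131 mm and thickness 23 mm, joined by a core cylinder of radius 28 mm and height 285 mm. The lower flange rests on z = 0 and the three cylinders share a vertical axis.

The spool is on top of the stool.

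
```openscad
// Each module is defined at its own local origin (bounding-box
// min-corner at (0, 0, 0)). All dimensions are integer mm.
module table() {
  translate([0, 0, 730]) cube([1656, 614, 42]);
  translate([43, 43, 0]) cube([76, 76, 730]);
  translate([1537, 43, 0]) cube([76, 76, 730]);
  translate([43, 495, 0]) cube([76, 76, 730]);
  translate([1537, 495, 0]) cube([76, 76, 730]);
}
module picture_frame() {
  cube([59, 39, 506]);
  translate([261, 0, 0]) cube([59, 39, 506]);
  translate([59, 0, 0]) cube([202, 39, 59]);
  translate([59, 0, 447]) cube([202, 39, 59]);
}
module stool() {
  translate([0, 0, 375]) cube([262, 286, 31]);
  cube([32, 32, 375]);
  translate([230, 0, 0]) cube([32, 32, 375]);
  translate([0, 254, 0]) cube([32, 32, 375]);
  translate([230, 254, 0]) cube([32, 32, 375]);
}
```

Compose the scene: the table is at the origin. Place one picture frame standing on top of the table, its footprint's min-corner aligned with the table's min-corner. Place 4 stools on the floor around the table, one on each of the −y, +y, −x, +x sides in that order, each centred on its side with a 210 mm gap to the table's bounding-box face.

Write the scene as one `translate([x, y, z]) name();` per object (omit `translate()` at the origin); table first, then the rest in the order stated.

table();
translate([0, 0, 772]) picture_frame();
translate([697, -496, 0]) stool();
translate([697, 824, 0]) stool();
translate([-472, 164, 0]) stool();
translate([1866, 164, 0]) stool();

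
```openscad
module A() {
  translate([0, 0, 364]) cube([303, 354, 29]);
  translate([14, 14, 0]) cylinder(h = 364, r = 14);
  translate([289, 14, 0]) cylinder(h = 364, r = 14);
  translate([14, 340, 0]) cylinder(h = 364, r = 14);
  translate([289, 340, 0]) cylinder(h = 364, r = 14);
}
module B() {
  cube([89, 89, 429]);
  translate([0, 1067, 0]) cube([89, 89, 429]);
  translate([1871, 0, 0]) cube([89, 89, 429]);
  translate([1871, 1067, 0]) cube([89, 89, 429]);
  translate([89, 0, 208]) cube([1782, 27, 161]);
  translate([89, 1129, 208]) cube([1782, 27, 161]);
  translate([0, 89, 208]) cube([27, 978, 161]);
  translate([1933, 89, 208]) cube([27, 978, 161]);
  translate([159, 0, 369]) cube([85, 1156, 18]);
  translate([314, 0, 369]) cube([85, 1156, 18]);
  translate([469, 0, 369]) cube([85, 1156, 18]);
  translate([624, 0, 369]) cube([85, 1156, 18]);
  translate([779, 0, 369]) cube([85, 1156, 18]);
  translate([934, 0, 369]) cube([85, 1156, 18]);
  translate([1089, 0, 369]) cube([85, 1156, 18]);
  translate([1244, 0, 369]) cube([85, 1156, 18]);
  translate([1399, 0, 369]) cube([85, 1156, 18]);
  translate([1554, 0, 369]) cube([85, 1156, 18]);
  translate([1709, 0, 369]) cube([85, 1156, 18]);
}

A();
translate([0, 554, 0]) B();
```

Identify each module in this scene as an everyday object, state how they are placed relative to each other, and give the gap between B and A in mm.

A is a stool. B is a bed frame. The bed frame is on the floor beside the stool on its +y side. The gap between the bed frame and the stool is 200 mm.

The bed frame's nearest face is 200 mm from the stool's +y face.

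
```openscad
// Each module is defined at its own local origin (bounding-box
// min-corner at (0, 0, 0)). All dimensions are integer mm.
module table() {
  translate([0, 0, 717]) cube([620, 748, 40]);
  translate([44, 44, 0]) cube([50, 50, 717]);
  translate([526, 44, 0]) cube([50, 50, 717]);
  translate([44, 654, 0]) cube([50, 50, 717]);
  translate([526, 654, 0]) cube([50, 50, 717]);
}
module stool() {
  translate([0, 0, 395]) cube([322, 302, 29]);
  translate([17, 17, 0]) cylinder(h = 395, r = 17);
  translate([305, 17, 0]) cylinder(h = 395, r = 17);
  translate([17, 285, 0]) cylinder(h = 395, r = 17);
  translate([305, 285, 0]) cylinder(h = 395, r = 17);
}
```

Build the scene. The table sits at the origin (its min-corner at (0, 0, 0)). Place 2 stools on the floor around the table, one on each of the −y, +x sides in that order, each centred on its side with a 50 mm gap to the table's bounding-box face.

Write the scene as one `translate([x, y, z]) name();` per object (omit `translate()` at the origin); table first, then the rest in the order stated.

table();
translate([149, -352, 0]) stool();
translate([670, 223, 0]) stool();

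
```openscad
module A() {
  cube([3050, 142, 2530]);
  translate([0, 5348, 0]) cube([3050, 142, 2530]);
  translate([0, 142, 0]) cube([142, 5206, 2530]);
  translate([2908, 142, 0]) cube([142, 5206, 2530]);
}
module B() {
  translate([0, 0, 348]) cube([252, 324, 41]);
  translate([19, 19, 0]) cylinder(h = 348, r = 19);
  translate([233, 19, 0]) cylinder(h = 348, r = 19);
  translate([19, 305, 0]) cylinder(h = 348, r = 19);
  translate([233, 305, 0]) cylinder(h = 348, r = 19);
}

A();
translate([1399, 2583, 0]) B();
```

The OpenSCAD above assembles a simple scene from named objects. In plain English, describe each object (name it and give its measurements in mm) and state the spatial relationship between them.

A is the wall frame of a small rectangular building: four walls, each 2530 mm tall and 142 mm thick, enclosing a footprint 3050 mm (x) by 5490 mm (y) outside-to-outside, with no floor or roof. The front and back walls (the −y and +y sides) span the full width; the two side walls fit between them.

B is a simple wooden stool: a rectangular seat 252 mm (x) by 324 mm (y), 41 mm thick, top face at z = 389 mm, on four round legs, each 38 mm in diameter. The legs rest on z = 0, each leg's axis is inset half a diameter from the nearest pair of seat edges (so the leg's bounding box is flush with the corner).

The stool sits inside the house frame, centred.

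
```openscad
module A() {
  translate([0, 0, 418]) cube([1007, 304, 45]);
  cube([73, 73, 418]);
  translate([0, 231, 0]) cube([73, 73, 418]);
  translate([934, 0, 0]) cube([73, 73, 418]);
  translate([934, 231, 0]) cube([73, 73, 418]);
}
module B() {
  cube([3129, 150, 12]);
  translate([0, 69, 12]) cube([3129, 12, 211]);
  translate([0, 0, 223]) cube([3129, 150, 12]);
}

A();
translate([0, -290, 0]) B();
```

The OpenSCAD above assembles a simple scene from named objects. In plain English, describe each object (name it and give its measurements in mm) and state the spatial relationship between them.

A is a bench: a 1007×304 mm seat slab, 45 mm thick, top at z = 463 mm, on four 73×73 mm square legs flush with the seat corners and standing on z = 0.

B is an I-beam lying along x, 3129 mm long. Overall section height 235 mm. Two flanges 150 mm wide (y) and 12 mm thick, one on the floor and one at the top; a web 12 mm thick runs between them, centred on the flange width.

The I-beam is on the floor beside the bench on its −y side.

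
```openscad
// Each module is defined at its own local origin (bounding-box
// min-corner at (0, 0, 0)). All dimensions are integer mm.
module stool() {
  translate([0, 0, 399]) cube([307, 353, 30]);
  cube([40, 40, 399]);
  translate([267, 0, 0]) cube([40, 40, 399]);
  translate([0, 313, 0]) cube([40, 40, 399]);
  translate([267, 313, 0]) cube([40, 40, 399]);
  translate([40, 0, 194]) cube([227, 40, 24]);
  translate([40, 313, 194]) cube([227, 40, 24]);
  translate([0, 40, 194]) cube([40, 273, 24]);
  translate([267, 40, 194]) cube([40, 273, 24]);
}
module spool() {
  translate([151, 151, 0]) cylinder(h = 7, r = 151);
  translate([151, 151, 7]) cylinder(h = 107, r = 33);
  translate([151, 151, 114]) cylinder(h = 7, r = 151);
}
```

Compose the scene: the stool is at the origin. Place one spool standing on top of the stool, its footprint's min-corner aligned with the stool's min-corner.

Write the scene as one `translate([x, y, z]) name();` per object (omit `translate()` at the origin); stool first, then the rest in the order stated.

stool();
translate([0, 0, 429]) spool();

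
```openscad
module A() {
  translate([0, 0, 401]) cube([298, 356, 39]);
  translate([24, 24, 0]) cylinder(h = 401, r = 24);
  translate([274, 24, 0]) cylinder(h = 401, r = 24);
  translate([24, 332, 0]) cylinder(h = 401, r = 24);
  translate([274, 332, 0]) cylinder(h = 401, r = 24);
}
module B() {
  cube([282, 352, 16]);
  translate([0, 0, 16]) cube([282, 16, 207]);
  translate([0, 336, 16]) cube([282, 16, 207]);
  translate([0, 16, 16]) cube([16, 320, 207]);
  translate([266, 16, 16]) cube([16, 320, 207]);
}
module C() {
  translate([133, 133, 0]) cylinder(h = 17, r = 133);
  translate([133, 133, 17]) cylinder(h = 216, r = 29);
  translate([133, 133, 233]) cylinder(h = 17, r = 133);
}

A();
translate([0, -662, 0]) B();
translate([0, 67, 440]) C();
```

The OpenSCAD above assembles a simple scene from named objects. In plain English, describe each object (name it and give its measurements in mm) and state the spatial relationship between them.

A is a four-legged stool. The seat is 298×356 mm, 39 mm thick, top at z = 440 mm. It stands on four round legs, each 48 mm in diameter, from z = 0 to the seat underside, each leg's axis is inset half a diameter from the nearest pair of seat edges (so the leg's bounding box is flush with the corner).

B is an open-topped rectangular box: outside dimensions 282×352×223 mm, with a uniform wall and base thickness of 16 mm. The base is a full 282×352 slab on the floor; four walls sit on top of the base. The front and back walls (the −y and +y sides) span the full width; the two side walls fit between them.

C is a spool: two coaxial disc flanges of radius 133 mm and thickness 17 mm, joined by a core cylinder of radius 29 mm and height 216 mm. The lower flange rests on z = 0 and the three cylinders share a vertical axis.

The open box is on the floor beside the stool on its −y side. The spool is on top of the stool.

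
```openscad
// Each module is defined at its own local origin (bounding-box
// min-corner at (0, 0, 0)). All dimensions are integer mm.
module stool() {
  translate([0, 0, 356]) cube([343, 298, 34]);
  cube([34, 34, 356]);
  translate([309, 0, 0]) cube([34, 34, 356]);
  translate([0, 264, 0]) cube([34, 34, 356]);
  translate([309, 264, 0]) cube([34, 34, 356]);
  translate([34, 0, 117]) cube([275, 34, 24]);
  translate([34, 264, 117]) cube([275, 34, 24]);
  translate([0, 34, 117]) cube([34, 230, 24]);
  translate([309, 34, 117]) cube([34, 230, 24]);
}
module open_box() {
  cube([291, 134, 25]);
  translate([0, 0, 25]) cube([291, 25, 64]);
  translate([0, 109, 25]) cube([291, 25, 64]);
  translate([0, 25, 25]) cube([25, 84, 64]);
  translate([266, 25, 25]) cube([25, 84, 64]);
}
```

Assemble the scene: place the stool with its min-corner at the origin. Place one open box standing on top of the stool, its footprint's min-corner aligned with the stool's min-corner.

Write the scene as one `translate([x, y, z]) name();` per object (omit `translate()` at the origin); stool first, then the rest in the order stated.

stool();
translate([0, 0, 390]) open_box();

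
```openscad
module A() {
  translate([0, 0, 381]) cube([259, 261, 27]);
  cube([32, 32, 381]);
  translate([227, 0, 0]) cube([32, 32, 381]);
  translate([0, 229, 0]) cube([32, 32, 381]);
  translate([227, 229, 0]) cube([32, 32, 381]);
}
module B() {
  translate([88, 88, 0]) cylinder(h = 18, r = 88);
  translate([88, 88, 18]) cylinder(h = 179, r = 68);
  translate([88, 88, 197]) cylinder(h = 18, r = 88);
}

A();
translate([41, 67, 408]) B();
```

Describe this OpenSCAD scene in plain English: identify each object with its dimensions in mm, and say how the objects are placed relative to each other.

A is a four-legged stool. The seat is 259×261 mm, 27 mm thick, top at z = 408 mm. It stands on four square legs, each 32×32 mm in cross-section, from z = 0 to the seat underside, each flush with a corner of the seat.

B is a spool: two coaxial disc flanges of radius 88 mm and thickness 18 mm, joined by a core cylinder of radius 68 mm and height 179 mm. The lower flange rests on z = 0 and the three cylinders share a vertical axis.

The spool is on top of the stool.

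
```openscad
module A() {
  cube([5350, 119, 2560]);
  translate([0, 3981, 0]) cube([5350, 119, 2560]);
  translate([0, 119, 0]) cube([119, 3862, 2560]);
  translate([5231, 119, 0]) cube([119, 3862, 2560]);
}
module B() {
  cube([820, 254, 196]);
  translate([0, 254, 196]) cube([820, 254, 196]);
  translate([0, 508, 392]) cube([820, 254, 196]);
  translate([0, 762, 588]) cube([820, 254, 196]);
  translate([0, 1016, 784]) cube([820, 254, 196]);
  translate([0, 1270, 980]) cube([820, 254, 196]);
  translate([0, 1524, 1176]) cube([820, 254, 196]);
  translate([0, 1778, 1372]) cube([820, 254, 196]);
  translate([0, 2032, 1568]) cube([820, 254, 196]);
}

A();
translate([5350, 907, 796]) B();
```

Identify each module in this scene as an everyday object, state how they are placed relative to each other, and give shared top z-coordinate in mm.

Both tops at z = 2560 mm.

A is a house frame. B is a staircase. The staircase is beside the house frame with their tops flush at z = 2560. The shared top z-coordinate is 2560 mm.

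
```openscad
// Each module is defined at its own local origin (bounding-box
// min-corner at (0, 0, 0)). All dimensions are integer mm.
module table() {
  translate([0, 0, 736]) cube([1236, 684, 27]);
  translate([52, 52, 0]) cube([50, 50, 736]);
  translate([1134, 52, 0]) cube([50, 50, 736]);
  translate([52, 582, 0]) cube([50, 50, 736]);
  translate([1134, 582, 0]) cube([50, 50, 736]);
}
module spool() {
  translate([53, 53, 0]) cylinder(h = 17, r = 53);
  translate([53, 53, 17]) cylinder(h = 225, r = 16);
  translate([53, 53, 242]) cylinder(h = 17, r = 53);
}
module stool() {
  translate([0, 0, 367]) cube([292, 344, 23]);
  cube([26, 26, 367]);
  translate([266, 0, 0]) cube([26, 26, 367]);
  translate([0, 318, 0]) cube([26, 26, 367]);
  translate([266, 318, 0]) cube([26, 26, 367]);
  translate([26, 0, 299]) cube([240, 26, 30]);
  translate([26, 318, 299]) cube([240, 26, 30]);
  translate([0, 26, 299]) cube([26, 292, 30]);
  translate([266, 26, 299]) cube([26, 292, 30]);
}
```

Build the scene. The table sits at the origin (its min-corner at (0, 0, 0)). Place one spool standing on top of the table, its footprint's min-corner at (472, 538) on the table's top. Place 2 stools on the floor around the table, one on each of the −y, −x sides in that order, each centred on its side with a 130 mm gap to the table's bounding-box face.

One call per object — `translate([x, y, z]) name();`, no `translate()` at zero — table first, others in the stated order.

table();
translate([472, 538, 763]) spool();
translate([472, -474, 0]) stool();
translate([-422, 170, 0]) stool();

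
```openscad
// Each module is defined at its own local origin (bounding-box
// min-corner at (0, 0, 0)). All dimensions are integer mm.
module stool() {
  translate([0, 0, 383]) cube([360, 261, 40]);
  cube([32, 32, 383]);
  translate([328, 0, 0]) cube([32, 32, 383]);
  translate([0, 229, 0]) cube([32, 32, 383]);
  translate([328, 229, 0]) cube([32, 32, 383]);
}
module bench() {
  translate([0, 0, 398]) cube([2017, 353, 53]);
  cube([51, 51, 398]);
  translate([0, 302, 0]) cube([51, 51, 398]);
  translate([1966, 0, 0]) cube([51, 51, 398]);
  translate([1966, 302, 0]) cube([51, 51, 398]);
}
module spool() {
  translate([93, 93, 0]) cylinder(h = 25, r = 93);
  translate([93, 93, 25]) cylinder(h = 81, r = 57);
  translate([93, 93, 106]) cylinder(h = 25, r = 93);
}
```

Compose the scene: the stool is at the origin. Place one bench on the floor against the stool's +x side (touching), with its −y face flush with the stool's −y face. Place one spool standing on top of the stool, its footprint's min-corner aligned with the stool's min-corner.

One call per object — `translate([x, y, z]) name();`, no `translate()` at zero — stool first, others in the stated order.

stool();
translate([360, 0, 0]) bench();
translate([0, 0, 423]) spool();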